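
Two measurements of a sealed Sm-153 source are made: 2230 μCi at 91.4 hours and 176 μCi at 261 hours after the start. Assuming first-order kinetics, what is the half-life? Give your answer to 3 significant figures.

Over Δt = 261 − 91.4 = 169.6 hours, the level fell by a factor of 2230/176 ≈ 12.67.
n = log₂(12.67) ≈ 3.6634 half-lives, so t½ = 169.6/3.6634 ≈ 46.296 hours.

46.3 hours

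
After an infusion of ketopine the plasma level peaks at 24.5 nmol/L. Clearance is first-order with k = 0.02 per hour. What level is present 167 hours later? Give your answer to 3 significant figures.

t½ = ln 2 / k = 0.69315 / 0.02 ≈ 34.657 hours.
Number of half-lives: n = 167/34.657 ≈ 4.8186.
Remaining = 24.5 × (1/2)^4.8186 = 24.5 × 0.035437 ≈ 0.86821 nmol/L.

0.868 nmol/L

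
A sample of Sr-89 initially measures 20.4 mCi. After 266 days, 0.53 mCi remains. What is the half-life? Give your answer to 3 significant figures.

50.5 days

A/A₀ = 0.53/20.4 ≈ 0.02598.
n = log₂(38.491) ≈ 5.2664 half-lives elapsed in 266 days.
t½ = 266/5.2664 ≈ 50.509 days.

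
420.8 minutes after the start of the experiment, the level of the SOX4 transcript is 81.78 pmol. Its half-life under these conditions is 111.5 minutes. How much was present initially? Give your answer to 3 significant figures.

1120 pmol

Number of half-lives elapsed: n = 420.8/111.5 ≈ 3.774.
A₀ = A × 2^n = 81.78 × 2^3.774 = 81.78 × 13.68 ≈ 1118.7 pmol.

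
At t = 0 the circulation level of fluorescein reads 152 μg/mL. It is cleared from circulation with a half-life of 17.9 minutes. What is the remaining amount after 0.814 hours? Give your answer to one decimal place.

Convert the elapsed time: 0.814 hours = 48.84 minutes.
Number of half-lives: n = 48.84/17.9 ≈ 2.7285.
Remaining = 152 × (1/2)^2.7285 = 152 × 0.15088 ≈ 22.934 μg/mL.

22.9 μg/mL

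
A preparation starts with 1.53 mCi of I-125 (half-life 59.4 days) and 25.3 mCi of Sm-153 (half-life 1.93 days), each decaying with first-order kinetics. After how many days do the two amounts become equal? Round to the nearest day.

Set 1.53·(1/2)^(t/59.4) = 25.3·(1/2)^(t/1.93).
Taking log₂: log₂(1.53/25.3) = t·(1/59.4 − 1/1.93).
log₂(0.060474) = -4.0475; 1/59.4 − 1/1.93 = -0.5013.
t = -4.0475 / -0.5013 ≈ 8.0741 days.

8 days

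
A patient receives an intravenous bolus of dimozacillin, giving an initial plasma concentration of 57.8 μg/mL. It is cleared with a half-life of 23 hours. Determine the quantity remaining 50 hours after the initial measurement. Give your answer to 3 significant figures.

12.8 μg/mL

Number of half-lives: n = 50/23 ≈ 2.1739.
Remaining = 57.8 × (1/2)^2.1739 = 57.8 × 0.22161 ≈ 12.809 μg/mL.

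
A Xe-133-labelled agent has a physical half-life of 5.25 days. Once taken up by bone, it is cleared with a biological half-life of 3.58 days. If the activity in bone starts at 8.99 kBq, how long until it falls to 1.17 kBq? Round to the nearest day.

1/t_eff = 1/t_phys + 1/t_biol = 1/5.25 + 1/3.58 = 0.46981 per day.
t_eff = 5.25 × 3.58 / (5.25 + 3.58) ≈ 2.1285 days.
n = log₂(8.99/1.17) ≈ 2.9418; t = 2.9418 × 2.1285 ≈ 6.2618 days.

6 days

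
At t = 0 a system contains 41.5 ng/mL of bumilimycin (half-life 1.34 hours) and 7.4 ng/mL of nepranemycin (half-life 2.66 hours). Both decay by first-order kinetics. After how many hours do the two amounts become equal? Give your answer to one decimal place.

6.7 hours

Set 41.5·(1/2)^(t/1.34) = 7.4·(1/2)^(t/2.66).
Taking log₂: log₂(41.5/7.4) = t·(1/1.34 − 1/2.66).
log₂(5.6081) = 2.4875; 1/1.34 − 1/2.66 = 0.37033.
t = 2.4875 / 0.37033 ≈ 6.717 hours.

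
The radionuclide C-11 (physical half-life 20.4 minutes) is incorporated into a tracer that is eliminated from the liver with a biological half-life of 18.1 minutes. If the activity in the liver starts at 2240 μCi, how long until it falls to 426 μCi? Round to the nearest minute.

1/t_eff = 1/t_phys + 1/t_biol = 1/20.4 + 1/18.1 = 0.10427 per minute.
t_eff = 20.4 × 18.1 / (20.4 + 18.1) ≈ 9.5906 minutes.
n = log₂(2240/426) ≈ 2.3946; t = 2.3946 × 9.5906 ≈ 22.966 minutes.

23 minutes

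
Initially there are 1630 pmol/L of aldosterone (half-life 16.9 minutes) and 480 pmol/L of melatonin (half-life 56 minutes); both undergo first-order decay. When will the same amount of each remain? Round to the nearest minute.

43 minutes

Set 1630·(1/2)^(t/16.9) = 480·(1/2)^(t/56).
Taking log₂: log₂(1630/480) = t·(1/16.9 − 1/56).
log₂(3.3958) = 1.7638; 1/16.9 − 1/56 = 0.041314.
t = 1.7638 / 0.041314 ≈ 42.691 minutes.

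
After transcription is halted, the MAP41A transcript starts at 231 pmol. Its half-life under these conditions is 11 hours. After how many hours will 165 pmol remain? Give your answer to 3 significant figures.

5.34 hours

Fraction remaining = 165/231 ≈ 0.71429.
n = log₂(231/165) = ln(1.4)/ln 2 ≈ 0.48543 half-lives.
t = n × t½ = 0.48543 × 11 ≈ 5.3397 hours.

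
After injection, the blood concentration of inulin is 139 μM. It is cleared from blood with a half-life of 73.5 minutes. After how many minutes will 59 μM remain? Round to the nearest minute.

91 minutes

Fraction remaining = 59/139 ≈ 0.42446.
n = log₂(139/59) = ln(2.3559)/ln 2 ≈ 1.2363 half-lives.
t = n × t½ = 1.2363 × 73.5 ≈ 90.868 minutes.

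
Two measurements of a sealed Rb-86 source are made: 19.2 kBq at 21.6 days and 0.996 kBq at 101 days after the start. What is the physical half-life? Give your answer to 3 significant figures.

Over Δt = 101 − 21.6 = 79.4 days, the level fell by a factor of 19.2/0.996 ≈ 19.277.
n = log₂(19.277) ≈ 4.2688 half-lives, so t½ = 79.4/4.2688 ≈ 18.6 days.

18.6 days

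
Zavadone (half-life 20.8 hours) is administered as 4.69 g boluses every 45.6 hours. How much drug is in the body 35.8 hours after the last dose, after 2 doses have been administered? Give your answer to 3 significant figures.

The 2 doses were given 81.4, 35.8 hours ago.
Total = 4.69·(1/2)^(81.4/20.8) + 4.69·(1/2)^(35.8/20.8)
      = 0.31125 + 1.4225 ≈ 1.7338 g.

1.73 g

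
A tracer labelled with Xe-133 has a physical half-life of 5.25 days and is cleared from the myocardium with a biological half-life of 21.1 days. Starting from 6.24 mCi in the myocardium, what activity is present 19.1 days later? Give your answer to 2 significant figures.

0.27 mCi

1/t_eff = 1/t_phys + 1/t_biol = 1/5.25 + 1/21.1 = 0.23787 per day.
t_eff = 5.25 × 21.1 / (5.25 + 21.1) ≈ 4.204 days.
Remaining = 6.24 × (1/2)^(19.1/4.204) = 6.24 × (1/2)^4.5433 ≈ 0.26762 mCi.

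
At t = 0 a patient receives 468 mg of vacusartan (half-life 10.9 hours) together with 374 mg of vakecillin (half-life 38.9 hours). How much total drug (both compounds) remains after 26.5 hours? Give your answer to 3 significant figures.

vacusartan: 468 × (1/2)^(26.5/10.9) = 468 × (1/2)^2.4312 ≈ 86.773 mg.
vakecillin: 374 × (1/2)^(26.5/38.9) = 374 × (1/2)^0.68123 ≈ 233.24 mg.
Total = 86.773 + 233.24 ≈ 320.01 mg.

320 mg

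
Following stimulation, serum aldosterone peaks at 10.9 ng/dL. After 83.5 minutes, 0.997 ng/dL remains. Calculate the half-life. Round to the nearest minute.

24 minutes

A/A₀ = 0.997/10.9 ≈ 0.091468.
n = log₂(10.933) ≈ 3.4506 half-lives elapsed in 83.5 minutes.
t½ = 83.5/3.4506 ≈ 24.199 minutes.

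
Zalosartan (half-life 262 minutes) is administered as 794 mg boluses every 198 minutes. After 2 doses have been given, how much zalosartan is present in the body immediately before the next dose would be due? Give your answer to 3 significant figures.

The 2 doses were given 396, 198 minutes ago.
Total = 794·(1/2)^(396/262) + 794·(1/2)^(198/262)
      = 278.5 + 470.25 ≈ 748.75 mg.

749 mg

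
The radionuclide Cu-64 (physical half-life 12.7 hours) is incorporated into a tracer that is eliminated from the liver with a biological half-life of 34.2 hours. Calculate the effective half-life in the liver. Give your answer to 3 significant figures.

1/t_eff = 1/t_phys + 1/t_biol = 1/12.7 + 1/34.2 = 0.10798 per hour.
t_eff = 12.7 × 34.2 / (12.7 + 34.2) ≈ 9.261 hours.

9.26 hours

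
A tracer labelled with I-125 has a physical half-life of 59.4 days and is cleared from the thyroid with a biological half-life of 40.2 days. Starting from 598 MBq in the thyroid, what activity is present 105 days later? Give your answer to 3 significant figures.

1/t_eff = 1/t_phys + 1/t_biol = 1/59.4 + 1/40.2 = 0.041711 per day.
t_eff = 59.4 × 40.2 / (59.4 + 40.2) ≈ 23.975 days.
Remaining = 598 × (1/2)^(105/23.975) = 598 × (1/2)^4.3796 ≈ 28.728 MBq.

28.7 MBq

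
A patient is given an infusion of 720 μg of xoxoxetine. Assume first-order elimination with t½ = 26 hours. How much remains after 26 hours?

Elapsed time is 1 half-life (26/26).
Each half-life halves the amount: 720 × (1/2)^1 = 720/2 = 360 μg.

360 μg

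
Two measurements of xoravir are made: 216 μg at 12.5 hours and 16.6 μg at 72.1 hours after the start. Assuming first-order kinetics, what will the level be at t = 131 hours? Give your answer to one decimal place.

Over Δt = 72.1 − 12.5 = 59.6 hours, the level fell by a factor of 216/16.6 ≈ 13.012.
n = log₂(13.012) ≈ 3.7018 half-lives, so t½ = 59.6/3.7018 ≈ 16.1 hours.
From t = 72.1 to t = 131: 16.6 × (1/2)^((131−72.1)/16.1) ≈ 1.3148 μg.

1.3 μg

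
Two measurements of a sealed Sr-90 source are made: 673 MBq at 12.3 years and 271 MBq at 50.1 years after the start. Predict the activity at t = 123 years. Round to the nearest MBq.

Over Δt = 50.1 − 12.3 = 37.8 years, the level fell by a factor of 673/271 ≈ 2.4834.
n = log₂(2.4834) ≈ 1.3123 half-lives, so t½ = 37.8/1.3123 ≈ 28.804 years.
From t = 50.1 to t = 123: 271 × (1/2)^((123−50.1)/28.804) ≈ 46.892 MBq.

47 MBq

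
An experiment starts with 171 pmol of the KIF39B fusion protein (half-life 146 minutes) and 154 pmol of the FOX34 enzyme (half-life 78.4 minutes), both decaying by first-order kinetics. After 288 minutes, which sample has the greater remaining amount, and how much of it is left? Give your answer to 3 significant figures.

KIF39B fusion protein: 171 × (1/2)^1.9726 ≈ 43.57 pmol.
FOX34 enzyme: 154 × (1/2)^3.6735 ≈ 12.07 pmol.
KIF39B fusion protein has more remaining, at ≈ 43.57 pmol.

KIF39B fusion protein, 43.6 pmol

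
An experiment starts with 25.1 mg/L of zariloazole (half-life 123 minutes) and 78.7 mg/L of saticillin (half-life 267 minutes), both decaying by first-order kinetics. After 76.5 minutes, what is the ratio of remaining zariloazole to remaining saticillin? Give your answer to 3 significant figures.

zariloazole: 25.1 × (1/2)^(76.5/123) = 25.1 × (1/2)^0.62195 ≈ 16.31 mg/L.
saticillin: 78.7 × (1/2)^(76.5/267) = 78.7 × (1/2)^0.28652 ≈ 64.524 mg/L.
Ratio ≈ 16.31 / 64.524 ≈ 0.25277.

0.253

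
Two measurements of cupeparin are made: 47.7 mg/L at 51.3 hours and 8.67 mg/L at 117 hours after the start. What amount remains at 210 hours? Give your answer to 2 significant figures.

Over Δt = 117 − 51.3 = 65.7 hours, the level fell by a factor of 47.7/8.67 ≈ 5.5017.
n = log₂(5.5017) ≈ 2.4599 half-lives, so t½ = 65.7/2.4599 ≈ 26.709 hours.
From t = 117 to t = 210: 8.67 × (1/2)^((210−117)/26.709) ≈ 0.77593 mg/L.

0.78 mg/L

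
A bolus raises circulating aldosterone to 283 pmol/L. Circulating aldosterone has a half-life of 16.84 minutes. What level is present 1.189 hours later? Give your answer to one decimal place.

Convert the elapsed time: 1.189 hours = 71.34 minutes.
Number of half-lives: n = 71.34/16.84 ≈ 4.2363.
Remaining = 283 × (1/2)^4.2363 = 283 × 0.053056 ≈ 15.015 pmol/L.

15.0 pmol/L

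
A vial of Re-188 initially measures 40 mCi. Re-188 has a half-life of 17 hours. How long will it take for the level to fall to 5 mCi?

5/40 = 1/8, so 3 half-lives have elapsed.
t = 3 × 17 = 51 hours.

51 hours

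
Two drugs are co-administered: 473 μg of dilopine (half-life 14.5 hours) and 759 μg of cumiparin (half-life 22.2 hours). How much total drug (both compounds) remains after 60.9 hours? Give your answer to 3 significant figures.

dilopine: 473 × (1/2)^(60.9/14.5) = 473 × (1/2)^4.2 ≈ 25.736 μg.
cumiparin: 759 × (1/2)^(60.9/22.2) = 759 × (1/2)^2.7432 ≈ 113.36 μg.
Total = 25.736 + 113.36 ≈ 139.09 μg.

139 μg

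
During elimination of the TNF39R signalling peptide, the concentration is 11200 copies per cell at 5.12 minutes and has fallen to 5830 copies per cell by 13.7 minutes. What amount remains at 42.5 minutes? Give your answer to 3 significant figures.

651 copies per cell

Over Δt = 13.7 − 5.12 = 8.58 minutes, the level fell by a factor of 11200/5830 ≈ 1.9211.
n = log₂(1.9211) ≈ 0.94193 half-lives, so t½ = 8.58/0.94193 ≈ 9.1089 minutes.
From t = 13.7 to t = 42.5: 5830 × (1/2)^((42.5−13.7)/9.1089) ≈ 651.47 copies per cell.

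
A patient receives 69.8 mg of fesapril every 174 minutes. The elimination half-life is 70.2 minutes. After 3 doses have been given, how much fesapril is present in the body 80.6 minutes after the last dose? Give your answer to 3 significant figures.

38.2 mg

The 3 doses were given 428.6, 254.6, 80.6 minutes ago.
Total = 69.8·(1/2)^(428.6/70.2) + 69.8·(1/2)^(254.6/70.2) + 69.8·(1/2)^(80.6/70.2)
      = 1.0138 + 5.6505 + 31.494 ≈ 38.158 mg.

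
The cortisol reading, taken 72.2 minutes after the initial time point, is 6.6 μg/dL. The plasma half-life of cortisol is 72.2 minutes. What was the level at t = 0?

13.2 μg/dL

Number of half-lives elapsed: n = 72.2/72.2 ≈ 1.
A₀ = A × 2^n = 6.6 × 2^1 = 6.6 × 2 ≈ 13.2 μg/dL.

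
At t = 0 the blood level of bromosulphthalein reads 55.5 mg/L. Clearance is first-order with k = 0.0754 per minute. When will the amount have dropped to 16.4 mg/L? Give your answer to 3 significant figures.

16.2 minutes

t½ = ln 2 / k = 0.69315 / 0.0754 ≈ 9.1929 minutes.
Fraction remaining = 16.4/55.5 ≈ 0.2955.
n = log₂(55.5/16.4) = ln(3.3841)/ln 2 ≈ 1.7588 half-lives.
t = n × t½ = 1.7588 × 9.1929 ≈ 16.168 minutes.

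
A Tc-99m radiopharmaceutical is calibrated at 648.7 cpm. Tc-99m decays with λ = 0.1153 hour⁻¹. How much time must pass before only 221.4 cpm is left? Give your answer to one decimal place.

t½ = ln 2 / λ = 0.69315 / 0.1153 ≈ 6.0117 hours.
Fraction remaining = 221.4/648.7 ≈ 0.3413.
n = log₂(648.7/221.4) = ln(2.93)/ln 2 ≈ 1.5509 half-lives.
t = n × t½ = 1.5509 × 6.0117 ≈ 9.3235 hours.

9.3 hours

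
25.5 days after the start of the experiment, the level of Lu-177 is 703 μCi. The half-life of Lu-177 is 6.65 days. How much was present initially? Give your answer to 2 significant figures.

10000 μCi

Number of half-lives elapsed: n = 25.5/6.65 ≈ 3.8346.
A₀ = A × 2^n = 703 × 2^3.8346 = 703 × 14.267 ≈ 10030 μCi.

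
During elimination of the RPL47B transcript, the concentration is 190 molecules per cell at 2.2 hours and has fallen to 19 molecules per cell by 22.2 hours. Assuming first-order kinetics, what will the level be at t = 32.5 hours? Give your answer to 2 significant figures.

5.8 molecules per cell

Over Δt = 22.2 − 2.2 = 20 hours, the level fell by a factor of 190/19 ≈ 10.
n = log₂(10) ≈ 3.3219 half-lives, so t½ = 20/3.3219 ≈ 6.0206 hours.
From t = 22.2 to t = 32.5: 19 × (1/2)^((32.5−22.2)/6.0206) ≈ 5.8044 molecules per cell.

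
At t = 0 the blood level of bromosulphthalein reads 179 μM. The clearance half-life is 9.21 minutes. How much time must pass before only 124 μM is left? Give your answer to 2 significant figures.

4.9 minutes

Fraction remaining = 124/179 ≈ 0.69274.
n = log₂(179/124) = ln(1.4435)/ln 2 ≈ 0.52962 half-lives.
t = n × t½ = 0.52962 × 9.21 ≈ 4.8778 minutes.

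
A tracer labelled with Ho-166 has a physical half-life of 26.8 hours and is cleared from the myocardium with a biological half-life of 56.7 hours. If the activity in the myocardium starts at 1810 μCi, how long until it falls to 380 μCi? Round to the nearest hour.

1/t_eff = 1/t_phys + 1/t_biol = 1/26.8 + 1/56.7 = 0.05495 per hour.
t_eff = 26.8 × 56.7 / (26.8 + 56.7) ≈ 18.198 hours.
n = log₂(1810/380) ≈ 2.2519; t = 2.2519 × 18.198 ≈ 40.981 hours.

41 hours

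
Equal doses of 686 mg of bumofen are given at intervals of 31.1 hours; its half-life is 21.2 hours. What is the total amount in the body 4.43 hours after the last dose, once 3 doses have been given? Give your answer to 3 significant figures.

The 3 doses were given 66.63, 35.53, 4.43 hours ago.
Total = 686·(1/2)^(66.63/21.2) + 686·(1/2)^(35.53/21.2) + 686·(1/2)^(4.43/21.2)
      = 77.662 + 214.69 + 593.5 ≈ 885.85 mg.

886 mg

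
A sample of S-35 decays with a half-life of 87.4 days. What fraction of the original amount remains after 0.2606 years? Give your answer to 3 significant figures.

0.2606 years = 95.119 days.
n = 95.119/87.4 ≈ 1.0883 half-lives.
Fraction remaining = (1/2)^1.0883 ≈ 0.47031.

0.470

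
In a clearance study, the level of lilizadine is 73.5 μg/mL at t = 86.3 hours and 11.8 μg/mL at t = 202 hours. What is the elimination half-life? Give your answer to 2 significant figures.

44 hours

Over Δt = 202 − 86.3 = 115.7 hours, the level fell by a factor of 73.5/11.8 ≈ 6.2288.
n = log₂(6.2288) ≈ 2.639 half-lives, so t½ = 115.7/2.639 ≈ 43.843 hours.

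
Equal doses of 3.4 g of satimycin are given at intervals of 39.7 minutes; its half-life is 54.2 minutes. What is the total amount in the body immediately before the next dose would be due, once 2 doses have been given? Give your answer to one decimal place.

The 2 doses were given 79.4, 39.7 minutes ago.
Total = 3.4·(1/2)^(79.4/54.2) + 3.4·(1/2)^(39.7/54.2)
      = 1.2316 + 2.0464 ≈ 3.278 g.

3.3 g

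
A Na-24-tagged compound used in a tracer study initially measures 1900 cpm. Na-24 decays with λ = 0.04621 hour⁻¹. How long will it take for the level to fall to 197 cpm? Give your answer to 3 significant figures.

t½ = ln 2 / λ = 0.69315 / 0.04621 ≈ 15 hours.
Fraction remaining = 197/1900 ≈ 0.10368.
n = log₂(1900/197) = ln(9.6447)/ln 2 ≈ 3.2697 half-lives.
t = n × t½ = 3.2697 × 15 ≈ 49.046 hours.

49.0 hours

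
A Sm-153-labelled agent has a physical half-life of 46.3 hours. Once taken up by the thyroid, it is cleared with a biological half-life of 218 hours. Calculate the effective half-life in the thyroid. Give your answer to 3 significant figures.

38.2 hours

1/t_eff = 1/t_phys + 1/t_biol = 1/46.3 + 1/218 = 0.026185 per hour.
t_eff = 46.3 × 218 / (46.3 + 218) ≈ 38.189 hours.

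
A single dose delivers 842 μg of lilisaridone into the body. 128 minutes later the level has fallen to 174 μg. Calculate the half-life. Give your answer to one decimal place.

A/A₀ = 174/842 ≈ 0.20665.
n = log₂(4.8391) ≈ 2.2747 half-lives elapsed in 128 minutes.
t½ = 128/2.2747 ≈ 56.27 minutes.

56.3 minutes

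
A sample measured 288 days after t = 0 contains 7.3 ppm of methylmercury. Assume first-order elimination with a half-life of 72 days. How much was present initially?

Number of half-lives elapsed: n = 288/72 ≈ 4.
A₀ = A × 2^n = 7.3 × 2^4 = 7.3 × 16 ≈ 116.8 ppm.

116.8 ppm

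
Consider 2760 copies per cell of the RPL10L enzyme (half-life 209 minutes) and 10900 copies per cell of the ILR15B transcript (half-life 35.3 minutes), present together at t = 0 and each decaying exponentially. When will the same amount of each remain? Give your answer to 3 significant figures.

Set 2760·(1/2)^(t/209) = 10900·(1/2)^(t/35.3).
Taking log₂: log₂(2760/10900) = t·(1/209 − 1/35.3).
log₂(0.25321) = -1.9816; 1/209 − 1/35.3 = -0.023544.
t = -1.9816 / -0.023544 ≈ 84.166 minutes.

84.2 minutes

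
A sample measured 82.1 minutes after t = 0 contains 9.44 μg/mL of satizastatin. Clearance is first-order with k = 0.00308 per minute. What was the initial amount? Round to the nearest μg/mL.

12 μg/mL

t½ = ln 2 / k = 0.69315 / 0.00308 ≈ 225.05 minutes.
Number of half-lives elapsed: n = 82.1/225.05 ≈ 0.36481.
A₀ = A × 2^n = 9.44 × 2^0.36481 = 9.44 × 1.2877 ≈ 12.156 μg/mL.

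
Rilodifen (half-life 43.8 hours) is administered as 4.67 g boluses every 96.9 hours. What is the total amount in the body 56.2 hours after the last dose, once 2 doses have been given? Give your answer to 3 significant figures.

2.33 g

The 2 doses were given 153.1, 56.2 hours ago.
Total = 4.67·(1/2)^(153.1/43.8) + 4.67·(1/2)^(56.2/43.8)
      = 0.41408 + 1.919 ≈ 2.333 g.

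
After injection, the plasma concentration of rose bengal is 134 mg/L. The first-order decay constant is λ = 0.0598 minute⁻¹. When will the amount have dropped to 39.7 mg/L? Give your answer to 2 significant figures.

t½ = ln 2 / λ = 0.69315 / 0.0598 ≈ 11.591 minutes.
Fraction remaining = 39.7/134 ≈ 0.29627.
n = log₂(134/39.7) = ln(3.3753)/ln 2 ≈ 1.755 half-lives.
t = n × t½ = 1.755 × 11.591 ≈ 20.343 minutes.

20 minutes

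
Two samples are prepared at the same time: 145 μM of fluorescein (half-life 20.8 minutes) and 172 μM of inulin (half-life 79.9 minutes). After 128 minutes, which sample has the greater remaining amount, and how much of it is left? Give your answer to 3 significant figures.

fluorescein: 145 × (1/2)^6.1538 ≈ 2.0365 μM.
inulin: 172 × (1/2)^1.602 ≈ 56.66 μM.
Inulin has more remaining, at ≈ 56.66 μM.

inulin, 56.7 μM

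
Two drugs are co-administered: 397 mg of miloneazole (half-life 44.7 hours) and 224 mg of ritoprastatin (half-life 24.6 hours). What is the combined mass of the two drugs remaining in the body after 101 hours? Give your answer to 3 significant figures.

miloneazole: 397 × (1/2)^(101/44.7) = 397 × (1/2)^2.2595 ≈ 82.911 mg.
ritoprastatin: 224 × (1/2)^(101/24.6) = 224 × (1/2)^4.1057 ≈ 13.011 mg.
Total = 82.911 + 13.011 ≈ 95.922 mg.

95.9 mg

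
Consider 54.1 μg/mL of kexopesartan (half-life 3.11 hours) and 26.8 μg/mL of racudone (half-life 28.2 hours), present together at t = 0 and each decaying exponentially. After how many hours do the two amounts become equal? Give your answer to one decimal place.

Set 54.1·(1/2)^(t/3.11) = 26.8·(1/2)^(t/28.2).
Taking log₂: log₂(54.1/26.8) = t·(1/3.11 − 1/28.2).
log₂(2.0187) = 1.0134; 1/3.11 − 1/28.2 = 0.28608.
t = 1.0134 / 0.28608 ≈ 3.5423 hours.

3.5 hours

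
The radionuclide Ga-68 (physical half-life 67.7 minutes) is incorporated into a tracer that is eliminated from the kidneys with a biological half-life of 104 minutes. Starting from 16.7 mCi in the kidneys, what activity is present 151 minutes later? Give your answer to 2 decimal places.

1.30 mCi

1/t_eff = 1/t_phys + 1/t_biol = 1/67.7 + 1/104 = 0.024386 per minute.
t_eff = 67.7 × 104 / (67.7 + 104) ≈ 41.006 minutes.
Remaining = 16.7 × (1/2)^(151/41.006) = 16.7 × (1/2)^3.6824 ≈ 1.3008 mCi.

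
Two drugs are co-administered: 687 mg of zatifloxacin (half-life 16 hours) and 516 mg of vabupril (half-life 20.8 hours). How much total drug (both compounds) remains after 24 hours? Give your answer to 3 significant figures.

475 mg

zatifloxacin: 687 × (1/2)^(24/16) = 687 × (1/2)^1.5 ≈ 242.89 mg.
vabupril: 516 × (1/2)^(24/20.8) = 516 × (1/2)^1.1538 ≈ 231.9 mg.
Total = 242.89 + 231.9 ≈ 474.79 mg.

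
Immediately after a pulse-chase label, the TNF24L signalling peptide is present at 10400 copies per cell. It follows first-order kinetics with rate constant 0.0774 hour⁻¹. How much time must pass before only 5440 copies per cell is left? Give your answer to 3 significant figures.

t½ = ln 2 / k = 0.69315 / 0.0774 ≈ 8.9554 hours.
Fraction remaining = 5440/10400 ≈ 0.52308.
n = log₂(10400/5440) = ln(1.9118)/ln 2 ≈ 0.9349 half-lives.
t = n × t½ = 0.9349 × 8.9554 ≈ 8.3724 hours.

8.37 hours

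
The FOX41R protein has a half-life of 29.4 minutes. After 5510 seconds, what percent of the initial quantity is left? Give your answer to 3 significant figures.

11.5%

5510 seconds = 91.8333 minutes.
n = 91.8333/29.4 ≈ 3.1236 half-lives.
Fraction remaining = (1/2)^3.1236 ≈ 0.11474, i.e. 11.474%.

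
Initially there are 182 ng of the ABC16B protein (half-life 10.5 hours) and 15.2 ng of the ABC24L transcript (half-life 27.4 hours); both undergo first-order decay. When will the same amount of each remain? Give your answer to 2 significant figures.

61 hours

Set 182·(1/2)^(t/10.5) = 15.2·(1/2)^(t/27.4).
Taking log₂: log₂(182/15.2) = t·(1/10.5 − 1/27.4).
log₂(11.974) = 3.5818; 1/10.5 − 1/27.4 = 0.058742.
t = 3.5818 / 0.058742 ≈ 60.975 hours.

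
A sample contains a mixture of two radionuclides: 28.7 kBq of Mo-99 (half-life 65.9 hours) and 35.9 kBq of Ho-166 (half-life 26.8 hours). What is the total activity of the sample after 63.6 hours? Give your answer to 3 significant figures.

21.6 kBq

Mo-99: 28.7 × (1/2)^(63.6/65.9) = 28.7 × (1/2)^0.9651 ≈ 14.701 kBq.
Ho-166: 35.9 × (1/2)^(63.6/26.8) = 35.9 × (1/2)^2.3731 ≈ 6.9296 kBq.
Total = 14.701 + 6.9296 ≈ 21.631 kBq.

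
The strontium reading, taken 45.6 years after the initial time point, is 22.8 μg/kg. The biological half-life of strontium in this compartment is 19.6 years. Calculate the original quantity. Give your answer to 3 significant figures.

Number of half-lives elapsed: n = 45.6/19.6 ≈ 2.3265.
A₀ = A × 2^n = 22.8 × 2^2.3265 = 22.8 × 5.016 ≈ 114.36 μg/kg.

114 μg/kg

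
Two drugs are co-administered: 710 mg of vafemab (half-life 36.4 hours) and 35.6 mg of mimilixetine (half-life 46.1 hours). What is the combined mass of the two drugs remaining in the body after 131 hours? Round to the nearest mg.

vafemab: 710 × (1/2)^(131/36.4) = 710 × (1/2)^3.5989 ≈ 58.598 mg.
mimilixetine: 35.6 × (1/2)^(131/46.1) = 35.6 × (1/2)^2.8416 ≈ 4.9662 mg.
Total = 58.598 + 4.9662 ≈ 63.564 mg.

64 mg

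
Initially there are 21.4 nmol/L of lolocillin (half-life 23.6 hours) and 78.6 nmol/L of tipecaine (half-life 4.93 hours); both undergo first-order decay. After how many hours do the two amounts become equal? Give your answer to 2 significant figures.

Set 21.4·(1/2)^(t/23.6) = 78.6·(1/2)^(t/4.93).
Taking log₂: log₂(21.4/78.6) = t·(1/23.6 − 1/4.93).
log₂(0.27226) = -1.8769; 1/23.6 − 1/4.93 = -0.16047.
t = -1.8769 / -0.16047 ≈ 11.697 hours.

12 hours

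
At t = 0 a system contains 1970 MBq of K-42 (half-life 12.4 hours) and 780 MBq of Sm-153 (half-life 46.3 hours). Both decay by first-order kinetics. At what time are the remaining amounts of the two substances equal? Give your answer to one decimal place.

22.6 hours

Set 1970·(1/2)^(t/12.4) = 780·(1/2)^(t/46.3).
Taking log₂: log₂(1970/780) = t·(1/12.4 − 1/46.3).
log₂(2.5256) = 1.3366; 1/12.4 − 1/46.3 = 0.059047.
t = 1.3366 / 0.059047 ≈ 22.637 hours.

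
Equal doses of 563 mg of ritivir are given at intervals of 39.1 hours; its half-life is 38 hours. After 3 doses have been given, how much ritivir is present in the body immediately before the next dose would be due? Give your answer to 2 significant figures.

480 mg

The 3 doses were given 117.3, 78.2, 39.1 hours ago.
Total = 563·(1/2)^(117.3/38) + 563·(1/2)^(78.2/38) + 563·(1/2)^(39.1/38)
      = 66.264 + 135.21 + 275.91 ≈ 477.39 mg.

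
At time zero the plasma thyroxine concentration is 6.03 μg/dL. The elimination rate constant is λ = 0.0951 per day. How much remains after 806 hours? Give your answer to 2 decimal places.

0.25 μg/dL

t½ = ln 2 / λ = 0.69315 / 0.0951 ≈ 7.2886 days.
Convert the elapsed time: 806 hours = 33.5833 days.
Number of half-lives: n = 33.5833/7.2886 ≈ 4.6076.
Remaining = 6.03 × (1/2)^4.6076 = 6.03 × 0.041017 ≈ 0.24733 μg/dL.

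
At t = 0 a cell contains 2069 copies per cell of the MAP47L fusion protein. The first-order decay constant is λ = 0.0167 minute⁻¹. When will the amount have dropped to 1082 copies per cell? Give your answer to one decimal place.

t½ = ln 2 / λ = 0.69315 / 0.0167 ≈ 41.506 minutes.
Fraction remaining = 1082/2069 ≈ 0.52296.
n = log₂(2069/1082) = ln(1.9122)/ln 2 ≈ 0.93523 half-lives.
t = n × t½ = 0.93523 × 41.506 ≈ 38.818 minutes.

38.8 minutes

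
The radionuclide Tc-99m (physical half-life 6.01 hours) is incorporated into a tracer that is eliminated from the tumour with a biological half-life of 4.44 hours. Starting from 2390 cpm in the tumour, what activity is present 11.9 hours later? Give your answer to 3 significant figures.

1/t_eff = 1/t_phys + 1/t_biol = 1/6.01 + 1/4.44 = 0.39161 per hour.
t_eff = 6.01 × 4.44 / (6.01 + 4.44) ≈ 2.5535 hours.
Remaining = 2390 × (1/2)^(11.9/2.5535) = 2390 × (1/2)^4.6602 ≈ 94.522 cpm.

94.5 cpm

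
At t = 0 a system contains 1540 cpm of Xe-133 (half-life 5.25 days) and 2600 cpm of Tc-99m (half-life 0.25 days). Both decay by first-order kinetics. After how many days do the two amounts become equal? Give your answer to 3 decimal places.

0.198 days

Set 1540·(1/2)^(t/5.25) = 2600·(1/2)^(t/0.25).
Taking log₂: log₂(1540/2600) = t·(1/5.25 − 1/0.25).
log₂(0.59231) = -0.75558; 1/5.25 − 1/0.25 = -3.8095.
t = -0.75558 / -3.8095 ≈ 0.19834 days.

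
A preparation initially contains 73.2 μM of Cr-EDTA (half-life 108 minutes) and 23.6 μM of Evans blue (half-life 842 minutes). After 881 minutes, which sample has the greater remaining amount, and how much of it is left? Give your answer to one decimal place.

Evans blue, 11.4 μM

Cr-EDTA: 73.2 × (1/2)^8.1574 ≈ 0.25638 μM.
Evans blue: 23.6 × (1/2)^1.0463 ≈ 11.427 μM.
Evans blue has more remaining, at ≈ 11.427 μM.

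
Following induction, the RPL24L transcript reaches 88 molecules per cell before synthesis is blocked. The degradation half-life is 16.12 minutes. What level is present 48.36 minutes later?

Elapsed time is 3 half-lives (48.36/16.12).
Each half-life halves the amount: 88 × (1/2)^3 = 88/8 = 11 molecules per cell.

11 molecules per cell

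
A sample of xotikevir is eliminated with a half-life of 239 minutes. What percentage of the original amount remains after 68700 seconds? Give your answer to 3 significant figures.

3.61%

68700 seconds = 1145 minutes.
n = 1145/239 ≈ 4.7908 half-lives.
Fraction remaining = (1/2)^4.7908 ≈ 0.036127, i.e. 3.6127%.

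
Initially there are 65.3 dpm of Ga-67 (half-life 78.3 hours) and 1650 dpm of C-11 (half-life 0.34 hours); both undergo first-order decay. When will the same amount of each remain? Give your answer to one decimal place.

1.6 hours

Set 65.3·(1/2)^(t/78.3) = 1650·(1/2)^(t/0.34).
Taking log₂: log₂(65.3/1650) = t·(1/78.3 − 1/0.34).
log₂(0.039576) = -4.6592; 1/78.3 − 1/0.34 = -2.9284.
t = -4.6592 / -2.9284 ≈ 1.5911 hours.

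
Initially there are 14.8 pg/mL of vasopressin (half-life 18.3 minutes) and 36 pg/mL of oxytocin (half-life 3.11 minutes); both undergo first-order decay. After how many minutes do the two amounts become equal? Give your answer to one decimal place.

Set 14.8·(1/2)^(t/18.3) = 36·(1/2)^(t/3.11).
Taking log₂: log₂(14.8/36) = t·(1/18.3 − 1/3.11).
log₂(0.41111) = -1.2824; 1/18.3 − 1/3.11 = -0.2669.
t = -1.2824 / -0.2669 ≈ 4.8048 minutes.

4.8 minutes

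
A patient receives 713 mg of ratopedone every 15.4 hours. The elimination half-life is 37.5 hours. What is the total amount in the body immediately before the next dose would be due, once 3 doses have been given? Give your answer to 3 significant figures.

1240 mg

The 3 doses were given 46.2, 30.8, 15.4 hours ago.
Total = 713·(1/2)^(46.2/37.5) + 713·(1/2)^(30.8/37.5) + 713·(1/2)^(15.4/37.5)
      = 303.54 + 403.5 + 536.37 ≈ 1243.4 mg.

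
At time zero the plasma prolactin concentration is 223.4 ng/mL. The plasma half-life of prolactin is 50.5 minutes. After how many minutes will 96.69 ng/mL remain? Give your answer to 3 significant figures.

Fraction remaining = 96.69/223.4 ≈ 0.43281.
n = log₂(223.4/96.69) = ln(2.3105)/ln 2 ≈ 1.2082 half-lives.
t = n × t½ = 1.2082 × 50.5 ≈ 61.014 minutes.

61.0 minutes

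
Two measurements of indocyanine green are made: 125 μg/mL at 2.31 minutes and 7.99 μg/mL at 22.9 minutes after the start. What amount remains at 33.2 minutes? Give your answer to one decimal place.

2.0 μg/mL

Over Δt = 22.9 − 2.31 = 20.59 minutes, the level fell by a factor of 125/7.99 ≈ 15.645.
n = log₂(15.645) ≈ 3.9676 half-lives, so t½ = 20.59/3.9676 ≈ 5.1895 minutes.
From t = 22.9 to t = 33.2: 7.99 × (1/2)^((33.2−22.9)/5.1895) ≈ 2.0187 μg/mL.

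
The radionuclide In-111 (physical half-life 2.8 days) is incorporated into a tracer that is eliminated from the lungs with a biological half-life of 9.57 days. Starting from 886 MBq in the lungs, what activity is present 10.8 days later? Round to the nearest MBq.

28 MBq

1/t_eff = 1/t_phys + 1/t_biol = 1/2.8 + 1/9.57 = 0.46164 per day.
t_eff = 2.8 × 9.57 / (2.8 + 9.57) ≈ 2.1662 days.
Remaining = 886 × (1/2)^(10.8/2.1662) = 886 × (1/2)^4.9857 ≈ 27.964 MBq.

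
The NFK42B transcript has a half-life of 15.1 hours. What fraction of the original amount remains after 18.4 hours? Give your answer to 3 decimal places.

n = 18.4/15.1 ≈ 1.2185 half-lives.
Fraction remaining = (1/2)^1.2185 ≈ 0.42972.

0.430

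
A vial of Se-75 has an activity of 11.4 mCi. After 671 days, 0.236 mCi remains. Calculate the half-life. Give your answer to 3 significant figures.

A/A₀ = 0.236/11.4 ≈ 0.020702.
n = log₂(48.305) ≈ 5.5941 half-lives elapsed in 671 days.
t½ = 671/5.5941 ≈ 119.95 days.

120 days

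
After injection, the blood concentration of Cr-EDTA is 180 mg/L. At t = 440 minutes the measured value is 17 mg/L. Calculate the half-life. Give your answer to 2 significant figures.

130 minutes

A/A₀ = 17/180 ≈ 0.094444.
n = log₂(10.588) ≈ 3.4044 half-lives elapsed in 440 minutes.
t½ = 440/3.4044 ≈ 129.24 minutes.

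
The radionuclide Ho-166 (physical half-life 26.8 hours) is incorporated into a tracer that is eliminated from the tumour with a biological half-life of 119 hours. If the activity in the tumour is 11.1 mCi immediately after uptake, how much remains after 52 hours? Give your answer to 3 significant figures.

2.14 mCi

1/t_eff = 1/t_phys + 1/t_biol = 1/26.8 + 1/119 = 0.045717 per hour.
t_eff = 26.8 × 119 / (26.8 + 119) ≈ 21.874 hours.
Remaining = 11.1 × (1/2)^(52/21.874) = 11.1 × (1/2)^2.3773 ≈ 2.1364 mCi.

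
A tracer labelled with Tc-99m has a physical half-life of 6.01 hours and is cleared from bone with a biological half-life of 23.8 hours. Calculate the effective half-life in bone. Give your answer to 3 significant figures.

4.80 hours

1/t_eff = 1/t_phys + 1/t_biol = 1/6.01 + 1/23.8 = 0.20841 per hour.
t_eff = 6.01 × 23.8 / (6.01 + 23.8) ≈ 4.7983 hours.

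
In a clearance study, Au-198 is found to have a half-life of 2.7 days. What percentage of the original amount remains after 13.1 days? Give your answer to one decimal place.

3.5%

n = 13.1/2.7 ≈ 4.8519 half-lives.
Fraction remaining = (1/2)^4.8519 ≈ 0.03463, i.e. 3.463%.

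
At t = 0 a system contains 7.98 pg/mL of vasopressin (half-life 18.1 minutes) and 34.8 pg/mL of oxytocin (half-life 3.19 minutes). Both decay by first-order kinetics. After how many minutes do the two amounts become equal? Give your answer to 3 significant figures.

Set 7.98·(1/2)^(t/18.1) = 34.8·(1/2)^(t/3.19).
Taking log₂: log₂(7.98/34.8) = t·(1/18.1 − 1/3.19).
log₂(0.22931) = -2.1246; 1/18.1 − 1/3.19 = -0.25823.
t = -2.1246 / -0.25823 ≈ 8.2276 minutes.

8.23 minutes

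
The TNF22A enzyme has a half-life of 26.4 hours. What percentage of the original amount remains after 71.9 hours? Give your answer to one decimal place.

15.1%

n = 71.9/26.4 ≈ 2.7235 half-lives.
Fraction remaining = (1/2)^2.7235 ≈ 0.15141, i.e. 15.141%.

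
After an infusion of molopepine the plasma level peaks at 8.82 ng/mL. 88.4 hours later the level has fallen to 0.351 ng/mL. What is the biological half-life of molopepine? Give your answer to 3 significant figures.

A/A₀ = 0.351/8.82 ≈ 0.039796.
n = log₂(25.128) ≈ 4.6512 half-lives elapsed in 88.4 hours.
t½ = 88.4/4.6512 ≈ 19.006 hours.

19.0 hours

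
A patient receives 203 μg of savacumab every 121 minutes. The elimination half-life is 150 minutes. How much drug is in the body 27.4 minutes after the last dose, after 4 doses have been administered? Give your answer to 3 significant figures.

The 4 doses were given 390.4, 269.4, 148.4, 27.4 minutes ago.
Total = 203·(1/2)^(390.4/150) + 203·(1/2)^(269.4/150) + 203·(1/2)^(148.4/150) + 203·(1/2)^(27.4/150)
      = 33.421 + 58.458 + 102.25 + 178.86 ≈ 372.99 μg.

373 μg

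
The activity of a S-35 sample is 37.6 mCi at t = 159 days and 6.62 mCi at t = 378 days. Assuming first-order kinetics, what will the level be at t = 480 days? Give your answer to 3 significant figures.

2.95 mCi

Over Δt = 378 − 159 = 219 days, the level fell by a factor of 37.6/6.62 ≈ 5.6798.
n = log₂(5.6798) ≈ 2.5058 half-lives, so t½ = 219/2.5058 ≈ 87.396 days.
From t = 378 to t = 480: 6.62 × (1/2)^((480−378)/87.396) ≈ 2.948 mCi.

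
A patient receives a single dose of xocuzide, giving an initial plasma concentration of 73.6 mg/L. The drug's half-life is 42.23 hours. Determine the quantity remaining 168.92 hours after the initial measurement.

Elapsed time is 4 half-lives (168.92/42.23).
Each half-life halves the amount: 73.6 × (1/2)^4 = 73.6/16 = 4.6 mg/L.

4.6 mg/L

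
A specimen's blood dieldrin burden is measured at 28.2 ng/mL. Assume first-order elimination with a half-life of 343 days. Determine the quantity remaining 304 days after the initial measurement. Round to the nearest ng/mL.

Number of half-lives: n = 304/343 ≈ 0.8863.
Remaining = 28.2 × (1/2)^0.8863 = 28.2 × 0.541 ≈ 15.256 ng/mL.

15 ng/mL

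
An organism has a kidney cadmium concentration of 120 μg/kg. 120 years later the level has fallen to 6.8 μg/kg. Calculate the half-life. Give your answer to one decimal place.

A/A₀ = 6.8/120 ≈ 0.056667.
n = log₂(17.647) ≈ 4.1414 half-lives elapsed in 120 years.
t½ = 120/4.1414 ≈ 28.976 years.

29.0 years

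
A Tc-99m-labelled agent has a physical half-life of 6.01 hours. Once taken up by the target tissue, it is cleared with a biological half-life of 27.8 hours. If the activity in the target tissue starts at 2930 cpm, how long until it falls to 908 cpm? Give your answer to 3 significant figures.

1/t_eff = 1/t_phys + 1/t_biol = 1/6.01 + 1/27.8 = 0.20236 per hour.
t_eff = 6.01 × 27.8 / (6.01 + 27.8) ≈ 4.9417 hours.
n = log₂(2930/908) ≈ 1.6901; t = 1.6901 × 4.9417 ≈ 8.3521 hours.

8.35 hours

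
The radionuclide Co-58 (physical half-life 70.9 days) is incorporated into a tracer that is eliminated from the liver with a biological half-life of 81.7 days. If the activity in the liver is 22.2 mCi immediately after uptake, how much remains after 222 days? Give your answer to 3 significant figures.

1/t_eff = 1/t_phys + 1/t_biol = 1/70.9 + 1/81.7 = 0.026344 per day.
t_eff = 70.9 × 81.7 / (70.9 + 81.7) ≈ 37.959 days.
Remaining = 22.2 × (1/2)^(222/37.959) = 22.2 × (1/2)^5.8484 ≈ 0.3853 mCi.

0.385 mCi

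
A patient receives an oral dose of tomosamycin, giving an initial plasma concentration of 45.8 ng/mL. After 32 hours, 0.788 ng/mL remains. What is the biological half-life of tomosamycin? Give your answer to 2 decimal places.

5.46 hours

A/A₀ = 0.788/45.8 ≈ 0.017205.
n = log₂(58.122) ≈ 5.861 half-lives elapsed in 32 hours.
t½ = 32/5.861 ≈ 5.4598 hours.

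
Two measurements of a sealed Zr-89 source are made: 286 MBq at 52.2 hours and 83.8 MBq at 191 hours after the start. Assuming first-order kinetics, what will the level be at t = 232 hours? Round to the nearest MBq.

58 MBq

Over Δt = 191 − 52.2 = 138.8 hours, the level fell by a factor of 286/83.8 ≈ 3.4129.
n = log₂(3.4129) ≈ 1.771 half-lives, so t½ = 138.8/1.771 ≈ 78.374 hours.
From t = 191 to t = 232: 83.8 × (1/2)^((232−191)/78.374) ≈ 58.313 MBq.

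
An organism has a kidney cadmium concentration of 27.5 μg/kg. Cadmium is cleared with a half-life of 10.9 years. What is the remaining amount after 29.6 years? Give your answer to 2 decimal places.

Number of half-lives: n = 29.6/10.9 ≈ 2.7156.
Remaining = 27.5 × (1/2)^2.7156 = 27.5 × 0.15224 ≈ 4.1866 μg/kg.

4.19 μg/kg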